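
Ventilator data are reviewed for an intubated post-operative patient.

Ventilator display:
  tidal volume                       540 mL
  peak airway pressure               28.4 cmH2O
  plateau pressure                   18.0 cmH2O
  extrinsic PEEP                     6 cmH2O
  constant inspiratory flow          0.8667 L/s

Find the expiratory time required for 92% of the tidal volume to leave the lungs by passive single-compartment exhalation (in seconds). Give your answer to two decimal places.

R = (PIP − Pplat)/V̇ = (28.4 − 18.0) / 0.8667 = 10.4/0.8667 = 12.0 cmH2O·s/L.
C = Vt/(Pplat − PEEP) = 540.0 / (18.0 − 6) = 540.0/12.0 = 45.0 mL/cmH2O.
τ = R × C = 12.0 × 0.045 L/cmH2O = 0.54 s.
t = −τ·ln(1 − 0.92) = −0.54·ln(0.08) = 1.364 s.

1.36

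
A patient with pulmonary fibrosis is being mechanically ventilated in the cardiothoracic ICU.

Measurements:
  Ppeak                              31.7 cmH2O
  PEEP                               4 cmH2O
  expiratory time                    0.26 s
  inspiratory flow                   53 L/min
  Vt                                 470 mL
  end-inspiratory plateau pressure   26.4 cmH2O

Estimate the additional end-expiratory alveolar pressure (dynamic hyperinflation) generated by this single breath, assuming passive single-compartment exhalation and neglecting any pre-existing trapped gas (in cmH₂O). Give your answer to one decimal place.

Flow: 53 L/min ÷ 60 = 0.8833 L/s.
R = (PIP − Pplat)/V̇ = (31.7 − 26.4) / 0.8833 = 5.3/0.8833 = 6.0 cmH2O·s/L.
C = Vt/(Pplat − PEEP) = 470.0 / (26.4 − 4) = 470.0/22.4 = 20.982 mL/cmH2O.
τ = R × C = 6.0 × 0.02098 L/cmH2O = 0.1259 s.
Fraction remaining = e^(−Te/τ) = e^(−0.26/0.1259) = 0.1268; trapped volume = 470.0 × 0.1268 = 59.596 mL.
Additional alveolar pressure from trapping ≈ V_trapped / C = 59.596 / 20.982 = 2.84 cmH2O.

2.8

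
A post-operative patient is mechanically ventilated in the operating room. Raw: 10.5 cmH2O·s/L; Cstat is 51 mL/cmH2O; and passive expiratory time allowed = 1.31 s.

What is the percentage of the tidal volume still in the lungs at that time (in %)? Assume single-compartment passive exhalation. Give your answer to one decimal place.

τ = R × C = 10.5 × 51 mL/cmH2O = 10.5 × 0.051 L/cmH2O = 0.5355 s.
Passive exhalation: V(t)/V₀ = e^(−t/τ) = e^(−1.31/0.5355) = 0.08661.
Fraction remaining = 0.08661 → 8.661%.

8.7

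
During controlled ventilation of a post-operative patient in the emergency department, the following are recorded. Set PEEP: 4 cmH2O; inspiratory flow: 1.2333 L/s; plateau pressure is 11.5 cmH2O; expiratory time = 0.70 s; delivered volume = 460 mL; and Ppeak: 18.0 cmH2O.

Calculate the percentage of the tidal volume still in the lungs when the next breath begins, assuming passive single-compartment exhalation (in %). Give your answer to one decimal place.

11.5

R = (PIP − Pplat)/V̇ = (18.0 − 11.5) / 1.2333 = 6.5/1.2333 = 5.27 cmH2O·s/L.
C = Vt/(Pplat − PEEP) = 460.0 / (11.5 − 4) = 460.0/7.5 = 61.333 mL/cmH2O.
τ = R × C = 5.27 × 0.06133 L/cmH2O = 0.3232 s.
Fraction remaining at end-expiration = e^(−Te/τ) = e^(−0.70/0.3232) = 0.1147 → 11.47%.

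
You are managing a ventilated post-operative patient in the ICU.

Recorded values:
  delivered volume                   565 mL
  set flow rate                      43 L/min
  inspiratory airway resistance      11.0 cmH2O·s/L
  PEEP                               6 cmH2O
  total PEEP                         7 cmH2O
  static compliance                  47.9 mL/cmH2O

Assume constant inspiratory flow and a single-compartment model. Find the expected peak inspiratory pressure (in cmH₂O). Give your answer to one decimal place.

Flow: 43 L/min ÷ 60 = 0.7167 L/s.
Total PEEP = 7 cmH2O (set 6 + intrinsic 1); this is the baseline alveolar pressure.
Equation of motion (constant flow): PIP = Vt/C + R·V̇ + PEEP.
PIP = 565/47.9 + 11.0×0.7167 + 7 = 11.795 + 7.884 + 7 = 26.679 cmH2O.

26.7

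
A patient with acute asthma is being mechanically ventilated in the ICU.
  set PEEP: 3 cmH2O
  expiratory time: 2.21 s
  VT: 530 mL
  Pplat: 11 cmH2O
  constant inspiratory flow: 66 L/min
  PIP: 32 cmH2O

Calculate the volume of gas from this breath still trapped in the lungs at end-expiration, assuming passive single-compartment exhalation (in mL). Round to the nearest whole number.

Flow: 66 L/min ÷ 60 = 1.1 L/s.
R = (PIP − Pplat)/V̇ = (32 − 11) / 1.1 = 21.0/1.1 = 19.091 cmH2O·s/L.
C = Vt/(Pplat − PEEP) = 530.0 / (11 − 3) = 530.0/8.0 = 66.25 mL/cmH2O.
τ = R × C = 19.091 × 0.06625 L/cmH2O = 1.265 s.
Fraction remaining = e^(−Te/τ) = e^(−2.21/1.265) = 0.1743.
Trapped volume = 530.0 × 0.1743 = 92.379 mL.

92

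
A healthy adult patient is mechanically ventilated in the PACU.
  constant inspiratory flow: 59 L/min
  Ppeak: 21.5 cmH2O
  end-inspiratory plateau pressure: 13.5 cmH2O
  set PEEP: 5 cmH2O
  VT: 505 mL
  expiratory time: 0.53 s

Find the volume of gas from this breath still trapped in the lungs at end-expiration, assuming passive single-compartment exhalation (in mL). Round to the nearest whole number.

Flow: 59 L/min ÷ 60 = 0.9833 L/s.
R = (PIP − Pplat)/V̇ = (21.5 − 13.5) / 0.9833 = 8.0/0.9833 = 8.136 cmH2O·s/L.
C = Vt/(Pplat − PEEP) = 505.0 / (13.5 − 5) = 505.0/8.5 = 59.412 mL/cmH2O.
τ = R × C = 8.136 × 0.05941 L/cmH2O = 0.4834 s.
Fraction remaining = e^(−Te/τ) = e^(−0.53/0.4834) = 0.3341.
Trapped volume = 505.0 × 0.3341 = 168.72 mL.

169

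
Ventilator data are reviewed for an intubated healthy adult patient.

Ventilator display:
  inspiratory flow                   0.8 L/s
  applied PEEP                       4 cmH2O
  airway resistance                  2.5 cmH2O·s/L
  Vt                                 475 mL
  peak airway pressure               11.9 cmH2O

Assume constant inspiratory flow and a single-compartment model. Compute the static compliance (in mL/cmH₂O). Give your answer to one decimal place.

80.5

Equation of motion (constant flow): PIP = Vt/C + R·V̇ + PEEP.
Vt/C = PIP − R·V̇ − PEEP = 11.9 − 2.5×0.8 − 4 = 11.9 − 2.0 − 4 = 5.9 cmH2O.
C = Vt / 5.9 = 475 / 5.9 = 80.508 mL/cmH2O.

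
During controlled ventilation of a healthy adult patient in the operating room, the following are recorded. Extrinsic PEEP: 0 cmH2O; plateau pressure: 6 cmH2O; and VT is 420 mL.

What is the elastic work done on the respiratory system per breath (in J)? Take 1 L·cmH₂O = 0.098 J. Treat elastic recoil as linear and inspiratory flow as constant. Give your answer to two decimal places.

0.12

Elastic work ≈ ½ × (Pplat − PEEP) × Vt = 0.5 × (6 − 0) × 0.420 L = 0.5 × 6.0 × 0.420 = 1.26 L·cmH2O.
× 0.098 J/(L·cmH2O) → 0.1235 J.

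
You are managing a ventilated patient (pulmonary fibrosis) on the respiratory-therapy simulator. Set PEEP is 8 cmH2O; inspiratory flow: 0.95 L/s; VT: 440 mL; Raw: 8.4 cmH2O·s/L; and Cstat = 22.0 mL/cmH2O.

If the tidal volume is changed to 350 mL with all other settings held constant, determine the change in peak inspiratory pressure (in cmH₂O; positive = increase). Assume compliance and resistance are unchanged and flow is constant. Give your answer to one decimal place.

PIP = Vt/C + R·V̇ + PEEP (constant-flow equation of motion).
Only the elastic term changes: ΔPIP = ΔVt / C = (350 − 440) / 22.0 = -4.091 cmH2O.

-4.1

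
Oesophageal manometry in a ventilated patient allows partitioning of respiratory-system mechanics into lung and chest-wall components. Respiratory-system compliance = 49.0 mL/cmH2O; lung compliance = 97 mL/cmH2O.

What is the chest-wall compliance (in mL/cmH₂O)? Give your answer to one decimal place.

99.0

1/Ccw = 1/Crs − 1/CL.
1/Ccw = 1/49.0 − 1/97 = 0.0101.
Ccw = 99.01 mL/cmH2O.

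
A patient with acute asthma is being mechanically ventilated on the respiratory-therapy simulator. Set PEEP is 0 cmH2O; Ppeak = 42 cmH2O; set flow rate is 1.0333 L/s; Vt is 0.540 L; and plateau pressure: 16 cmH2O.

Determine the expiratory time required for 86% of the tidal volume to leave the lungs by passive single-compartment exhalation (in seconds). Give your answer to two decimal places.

R = (PIP − Pplat)/V̇ = (42 − 16) / 1.0333 = 26.0/1.0333 = 25.162 cmH2O·s/L.
C = Vt/(Pplat − PEEP) = 540.0 / (16 − 0) = 540.0/16.0 = 33.75 mL/cmH2O.
τ = R × C = 25.162 × 0.03375 L/cmH2O = 0.8492 s.
t = −τ·ln(1 − 0.86) = −0.8492·ln(0.14) = 1.67 s.

1.67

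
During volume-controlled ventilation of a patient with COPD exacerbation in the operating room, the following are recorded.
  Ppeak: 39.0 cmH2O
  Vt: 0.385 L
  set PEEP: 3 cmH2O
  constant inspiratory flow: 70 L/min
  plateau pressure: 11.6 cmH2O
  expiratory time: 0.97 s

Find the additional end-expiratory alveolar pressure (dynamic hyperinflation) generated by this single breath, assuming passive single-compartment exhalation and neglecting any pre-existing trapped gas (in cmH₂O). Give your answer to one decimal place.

3.4

Flow: 70 L/min ÷ 60 = 1.1667 L/s.
R = (PIP − Pplat)/V̇ = (39.0 − 11.6) / 1.1667 = 27.4/1.1667 = 23.485 cmH2O·s/L.
C = Vt/(Pplat − PEEP) = 385.0 / (11.6 − 3) = 385.0/8.6 = 44.767 mL/cmH2O.
τ = R × C = 23.485 × 0.04477 L/cmH2O = 1.051 s.
Fraction remaining = e^(−Te/τ) = e^(−0.97/1.051) = 0.3974; trapped volume = 385.0 × 0.3974 = 153.0 mL.
Additional alveolar pressure from trapping ≈ V_trapped / C = 153.0 / 44.767 = 3.418 cmH2O.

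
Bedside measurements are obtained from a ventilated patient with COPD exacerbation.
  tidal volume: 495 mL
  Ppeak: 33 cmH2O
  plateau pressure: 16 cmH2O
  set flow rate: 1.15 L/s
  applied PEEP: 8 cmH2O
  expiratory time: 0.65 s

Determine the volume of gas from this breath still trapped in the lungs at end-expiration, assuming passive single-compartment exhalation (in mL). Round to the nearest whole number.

243

R = (PIP − Pplat)/V̇ = (33 − 16) / 1.15 = 17.0/1.15 = 14.783 cmH2O·s/L.
C = Vt/(Pplat − PEEP) = 495.0 / (16 − 8) = 495.0/8.0 = 61.875 mL/cmH2O.
τ = R × C = 14.783 × 0.06188 L/cmH2O = 0.9148 s.
Fraction remaining = e^(−Te/τ) = e^(−0.65/0.9148) = 0.4914.
Trapped volume = 495.0 × 0.4914 = 243.24 mL.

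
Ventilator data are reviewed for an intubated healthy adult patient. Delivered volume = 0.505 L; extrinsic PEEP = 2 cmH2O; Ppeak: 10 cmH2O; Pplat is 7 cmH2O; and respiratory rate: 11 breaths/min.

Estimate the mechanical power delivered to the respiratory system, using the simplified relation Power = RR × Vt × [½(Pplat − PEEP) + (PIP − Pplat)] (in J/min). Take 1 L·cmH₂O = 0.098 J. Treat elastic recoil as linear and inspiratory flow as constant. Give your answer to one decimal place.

3.0

Per-breath work = Vt × [½(Pplat−PEEP) + (PIP−Pplat)] = 0.505 × [0.5×5.0 + 3.0] = 0.505 × 5.5 = 2.778 L·cmH2O.
Power = 11 × 2.778 = 30.558 L·cmH2O/min.
× 0.098 J/(L·cmH2O) → 2.995 J/min.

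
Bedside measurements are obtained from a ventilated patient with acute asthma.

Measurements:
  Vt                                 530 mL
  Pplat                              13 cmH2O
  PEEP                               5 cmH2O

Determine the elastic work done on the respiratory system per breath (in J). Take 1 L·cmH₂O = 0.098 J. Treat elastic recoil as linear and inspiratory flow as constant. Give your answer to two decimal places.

Elastic work ≈ ½ × (Pplat − PEEP) × Vt = 0.5 × (13 − 5) × 0.530 L = 0.5 × 8.0 × 0.530 = 2.12 L·cmH2O.
× 0.098 J/(L·cmH2O) → 0.2078 J.

0.21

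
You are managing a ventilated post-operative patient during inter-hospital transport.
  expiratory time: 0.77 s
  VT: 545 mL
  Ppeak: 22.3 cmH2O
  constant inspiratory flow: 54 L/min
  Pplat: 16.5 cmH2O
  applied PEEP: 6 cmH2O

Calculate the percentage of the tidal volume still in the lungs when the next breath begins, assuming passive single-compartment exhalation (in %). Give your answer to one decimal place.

10.0

Flow: 54 L/min ÷ 60 = 0.9 L/s.
R = (PIP − Pplat)/V̇ = (22.3 − 16.5) / 0.9 = 5.8/0.9 = 6.444 cmH2O·s/L.
C = Vt/(Pplat − PEEP) = 545.0 / (16.5 − 6) = 545.0/10.5 = 51.905 mL/cmH2O.
τ = R × C = 6.444 × 0.05191 L/cmH2O = 0.3345 s.
Fraction remaining at end-expiration = e^(−Te/τ) = e^(−0.77/0.3345) = 0.1001 → 10.01%.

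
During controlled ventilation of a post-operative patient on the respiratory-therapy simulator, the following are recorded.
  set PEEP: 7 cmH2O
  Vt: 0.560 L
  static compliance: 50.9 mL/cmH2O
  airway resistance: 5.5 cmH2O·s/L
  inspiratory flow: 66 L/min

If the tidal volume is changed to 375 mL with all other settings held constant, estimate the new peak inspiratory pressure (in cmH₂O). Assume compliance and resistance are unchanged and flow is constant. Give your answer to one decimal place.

Flow: 66 L/min ÷ 60 = 1.1 L/s.
PIP = Vt/C + R·V̇ + PEEP (constant-flow equation of motion).
Only the elastic term changes: ΔPIP = ΔVt / C = (375 − 560) / 50.9 = -3.635 cmH2O.
Original PIP = 560/50.9 + 5.5×1.1 + 7 = 24.052 cmH2O; new PIP = 24.052 + (-3.635) = 20.417 cmH2O.

20.4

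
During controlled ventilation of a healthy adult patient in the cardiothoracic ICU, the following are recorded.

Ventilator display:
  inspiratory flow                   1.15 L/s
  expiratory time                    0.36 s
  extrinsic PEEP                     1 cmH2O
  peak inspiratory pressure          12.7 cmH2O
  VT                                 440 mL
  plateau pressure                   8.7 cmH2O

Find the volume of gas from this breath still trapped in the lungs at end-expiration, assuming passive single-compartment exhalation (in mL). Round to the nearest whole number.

R = (PIP − Pplat)/V̇ = (12.7 − 8.7) / 1.15 = 4.0/1.15 = 3.478 cmH2O·s/L.
C = Vt/(Pplat − PEEP) = 440.0 / (8.7 − 1) = 440.0/7.7 = 57.143 mL/cmH2O.
τ = R × C = 3.478 × 0.05714 L/cmH2O = 0.1987 s.
Fraction remaining = e^(−Te/τ) = e^(−0.36/0.1987) = 0.1634.
Trapped volume = 440.0 × 0.1634 = 71.896 mL.

72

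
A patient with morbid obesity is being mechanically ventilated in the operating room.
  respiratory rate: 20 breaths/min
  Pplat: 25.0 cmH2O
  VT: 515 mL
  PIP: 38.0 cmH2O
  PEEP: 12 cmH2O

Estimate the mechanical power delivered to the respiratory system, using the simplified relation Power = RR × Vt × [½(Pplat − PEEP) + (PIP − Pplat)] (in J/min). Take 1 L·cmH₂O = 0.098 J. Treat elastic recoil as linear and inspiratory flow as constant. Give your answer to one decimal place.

Per-breath work = Vt × [½(Pplat−PEEP) + (PIP−Pplat)] = 0.515 × [0.5×13.0 + 13.0] = 0.515 × 19.5 = 10.043 L·cmH2O.
Power = 20 × 10.043 = 200.86 L·cmH2O/min.
× 0.098 J/(L·cmH2O) → 19.684 J/min.

19.7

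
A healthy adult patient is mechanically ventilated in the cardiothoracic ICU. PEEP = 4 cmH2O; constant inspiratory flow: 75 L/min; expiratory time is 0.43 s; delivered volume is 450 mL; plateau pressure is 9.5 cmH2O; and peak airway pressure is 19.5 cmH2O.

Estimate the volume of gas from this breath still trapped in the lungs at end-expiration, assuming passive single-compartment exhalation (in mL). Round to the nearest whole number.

Flow: 75 L/min ÷ 60 = 1.25 L/s.
R = (PIP − Pplat)/V̇ = (19.5 − 9.5) / 1.25 = 10.0/1.25 = 8.0 cmH2O·s/L.
C = Vt/(Pplat − PEEP) = 450.0 / (9.5 − 4) = 450.0/5.5 = 81.818 mL/cmH2O.
τ = R × C = 8.0 × 0.08182 L/cmH2O = 0.6546 s.
Fraction remaining = e^(−Te/τ) = e^(−0.43/0.6546) = 0.5185.
Trapped volume = 450.0 × 0.5185 = 233.33 mL.

233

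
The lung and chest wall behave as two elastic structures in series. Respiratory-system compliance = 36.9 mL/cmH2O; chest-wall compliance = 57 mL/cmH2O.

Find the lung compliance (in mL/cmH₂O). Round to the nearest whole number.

1/CL = 1/Crs − 1/Ccw.
1/CL = 1/36.9 − 1/57 = 0.009556.
CL = 104.65 mL/cmH2O.

105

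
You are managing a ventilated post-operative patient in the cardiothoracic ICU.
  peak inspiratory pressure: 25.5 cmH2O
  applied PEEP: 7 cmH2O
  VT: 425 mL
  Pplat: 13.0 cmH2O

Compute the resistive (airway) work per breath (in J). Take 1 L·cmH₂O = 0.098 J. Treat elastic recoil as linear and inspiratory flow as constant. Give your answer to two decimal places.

With constant inspiratory flow the resistive pressure is constant at PIP − Pplat = 25.5 − 13.0 = 12.5 cmH2O, so resistive work = 12.5 × 0.425 = 5.313 L·cmH2O.
× 0.098 J/(L·cmH2O) → 0.5207 J.

0.52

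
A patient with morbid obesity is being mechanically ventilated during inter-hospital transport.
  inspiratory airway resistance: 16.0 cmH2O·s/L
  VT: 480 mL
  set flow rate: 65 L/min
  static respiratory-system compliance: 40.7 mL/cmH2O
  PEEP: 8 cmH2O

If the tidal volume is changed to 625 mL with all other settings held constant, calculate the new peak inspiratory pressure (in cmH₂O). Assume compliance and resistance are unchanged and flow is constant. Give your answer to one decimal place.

40.7

Flow: 65 L/min ÷ 60 = 1.0833 L/s.
PIP = Vt/C + R·V̇ + PEEP (constant-flow equation of motion).
Only the elastic term changes: ΔPIP = ΔVt / C = (625 − 480) / 40.7 = 3.563 cmH2O.
Original PIP = 480/40.7 + 16.0×1.0833 + 8 = 37.126 cmH2O; new PIP = 37.126 + (3.563) = 40.689 cmH2O.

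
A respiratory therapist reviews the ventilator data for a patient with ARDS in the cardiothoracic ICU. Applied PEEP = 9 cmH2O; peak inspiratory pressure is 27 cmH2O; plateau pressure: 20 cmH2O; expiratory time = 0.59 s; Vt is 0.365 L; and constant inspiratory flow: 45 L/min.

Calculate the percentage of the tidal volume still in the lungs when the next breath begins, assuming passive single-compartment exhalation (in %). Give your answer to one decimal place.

Flow: 45 L/min ÷ 60 = 0.75 L/s.
R = (PIP − Pplat)/V̇ = (27 − 20) / 0.75 = 7.0/0.75 = 9.333 cmH2O·s/L.
C = Vt/(Pplat − PEEP) = 365.0 / (20 − 9) = 365.0/11.0 = 33.182 mL/cmH2O.
τ = R × C = 9.333 × 0.03318 L/cmH2O = 0.3097 s.
Fraction remaining at end-expiration = e^(−Te/τ) = e^(−0.59/0.3097) = 0.1488 → 14.88%.

14.9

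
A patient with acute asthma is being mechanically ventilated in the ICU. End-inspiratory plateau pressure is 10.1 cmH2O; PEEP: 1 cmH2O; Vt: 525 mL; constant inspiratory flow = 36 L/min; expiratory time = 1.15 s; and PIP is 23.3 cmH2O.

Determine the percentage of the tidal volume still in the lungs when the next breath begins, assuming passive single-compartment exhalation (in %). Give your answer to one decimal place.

40.4

Flow: 36 L/min ÷ 60 = 0.6 L/s.
R = (PIP − Pplat)/V̇ = (23.3 − 10.1) / 0.6 = 13.2/0.6 = 22.0 cmH2O·s/L.
C = Vt/(Pplat − PEEP) = 525.0 / (10.1 − 1) = 525.0/9.1 = 57.692 mL/cmH2O.
τ = R × C = 22.0 × 0.05769 L/cmH2O = 1.269 s.
Fraction remaining at end-expiration = e^(−Te/τ) = e^(−1.15/1.269) = 0.404 → 40.4%.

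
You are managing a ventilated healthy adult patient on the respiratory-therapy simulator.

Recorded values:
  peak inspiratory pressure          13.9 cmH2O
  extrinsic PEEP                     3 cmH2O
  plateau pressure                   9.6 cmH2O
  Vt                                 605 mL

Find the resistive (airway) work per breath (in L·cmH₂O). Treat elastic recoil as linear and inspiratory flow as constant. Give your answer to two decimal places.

2.60

With constant inspiratory flow the resistive pressure is constant at PIP − Pplat = 13.9 − 9.6 = 4.3 cmH2O, so resistive work = 4.3 × 0.605 = 2.602 L·cmH2O.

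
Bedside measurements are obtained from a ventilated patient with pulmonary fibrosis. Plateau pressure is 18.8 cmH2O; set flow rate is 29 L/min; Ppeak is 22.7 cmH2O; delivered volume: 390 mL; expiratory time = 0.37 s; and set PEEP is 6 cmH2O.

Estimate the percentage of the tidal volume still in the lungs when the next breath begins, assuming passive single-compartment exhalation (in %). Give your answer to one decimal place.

22.2

Flow: 29 L/min ÷ 60 = 0.4833 L/s.
R = (PIP − Pplat)/V̇ = (22.7 − 18.8) / 0.4833 = 3.9/0.4833 = 8.07 cmH2O·s/L.
C = Vt/(Pplat − PEEP) = 390.0 / (18.8 − 6) = 390.0/12.8 = 30.469 mL/cmH2O.
τ = R × C = 8.07 × 0.03047 L/cmH2O = 0.2459 s.
Fraction remaining at end-expiration = e^(−Te/τ) = e^(−0.37/0.2459) = 0.2221 → 22.21%.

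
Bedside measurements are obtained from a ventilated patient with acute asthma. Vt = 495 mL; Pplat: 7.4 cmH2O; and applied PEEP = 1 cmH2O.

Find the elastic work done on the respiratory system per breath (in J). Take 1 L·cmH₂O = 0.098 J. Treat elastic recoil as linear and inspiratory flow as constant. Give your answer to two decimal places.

Elastic work ≈ ½ × (Pplat − PEEP) × Vt = 0.5 × (7.4 − 1) × 0.495 L = 0.5 × 6.4 × 0.495 = 1.584 L·cmH2O.
× 0.098 J/(L·cmH2O) → 0.1552 J.

0.16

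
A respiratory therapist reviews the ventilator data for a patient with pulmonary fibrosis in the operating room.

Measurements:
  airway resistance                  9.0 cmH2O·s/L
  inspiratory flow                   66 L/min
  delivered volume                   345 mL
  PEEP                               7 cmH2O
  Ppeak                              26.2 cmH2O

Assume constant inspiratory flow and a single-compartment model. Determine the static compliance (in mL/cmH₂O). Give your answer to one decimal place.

Flow: 66 L/min ÷ 60 = 1.1 L/s.
Equation of motion (constant flow): PIP = Vt/C + R·V̇ + PEEP.
Vt/C = PIP − R·V̇ − PEEP = 26.2 − 9.0×1.1 − 7 = 26.2 − 9.9 − 7 = 9.3 cmH2O.
C = Vt / 9.3 = 345 / 9.3 = 37.097 mL/cmH2O.

37.1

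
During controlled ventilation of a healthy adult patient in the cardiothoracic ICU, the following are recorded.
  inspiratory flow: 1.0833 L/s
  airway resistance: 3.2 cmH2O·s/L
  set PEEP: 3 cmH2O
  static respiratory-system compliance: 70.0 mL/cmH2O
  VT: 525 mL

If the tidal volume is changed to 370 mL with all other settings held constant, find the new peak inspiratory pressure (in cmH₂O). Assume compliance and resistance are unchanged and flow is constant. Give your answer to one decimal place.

11.8

PIP = Vt/C + R·V̇ + PEEP (constant-flow equation of motion).
Only the elastic term changes: ΔPIP = ΔVt / C = (370 − 525) / 70.0 = -2.214 cmH2O.
Original PIP = 525/70.0 + 3.2×1.0833 + 3 = 13.967 cmH2O; new PIP = 13.967 + (-2.214) = 11.753 cmH2O.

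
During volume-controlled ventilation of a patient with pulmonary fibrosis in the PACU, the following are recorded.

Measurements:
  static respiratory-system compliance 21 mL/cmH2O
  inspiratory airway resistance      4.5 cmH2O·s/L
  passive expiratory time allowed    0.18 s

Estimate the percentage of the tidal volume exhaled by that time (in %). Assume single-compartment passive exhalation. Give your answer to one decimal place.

85.1

τ = R × C = 4.5 × 21 mL/cmH2O = 4.5 × 0.021 L/cmH2O = 0.0945 s.
Passive exhalation: V(t)/V₀ = e^(−t/τ) = e^(−0.18/0.0945) = 0.1489.
Fraction exhaled = 1 − 0.1489 = 0.8511 → 85.11%.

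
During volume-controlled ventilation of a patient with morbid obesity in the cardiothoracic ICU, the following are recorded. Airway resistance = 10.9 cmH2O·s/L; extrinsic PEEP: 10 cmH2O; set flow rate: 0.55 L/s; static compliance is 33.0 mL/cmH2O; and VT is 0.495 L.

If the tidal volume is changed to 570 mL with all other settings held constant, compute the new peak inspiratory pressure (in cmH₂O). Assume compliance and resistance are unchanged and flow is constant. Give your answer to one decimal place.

PIP = Vt/C + R·V̇ + PEEP (constant-flow equation of motion).
Only the elastic term changes: ΔPIP = ΔVt / C = (570 − 495) / 33.0 = 2.273 cmH2O.
Original PIP = 495/33.0 + 10.9×0.55 + 10 = 30.995 cmH2O; new PIP = 30.995 + (2.273) = 33.268 cmH2O.

33.3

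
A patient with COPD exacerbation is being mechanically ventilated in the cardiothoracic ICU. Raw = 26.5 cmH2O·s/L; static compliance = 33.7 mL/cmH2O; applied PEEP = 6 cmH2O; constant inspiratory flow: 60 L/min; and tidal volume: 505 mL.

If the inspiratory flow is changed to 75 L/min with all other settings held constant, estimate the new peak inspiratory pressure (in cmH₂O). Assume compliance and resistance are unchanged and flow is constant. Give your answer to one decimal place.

Flow: 60 L/min ÷ 60 = 1 L/s.
New flow: 75 L/min ÷ 60 = 1.25 L/s.
PIP = Vt/C + R·V̇ + PEEP (constant-flow equation of motion).
Only the resistive term changes: ΔPIP = R × ΔV̇ = 26.5 × (1.25 − 1) = 26.5 × 0.25 = 6.625 cmH2O.
Original PIP = 505/33.7 + 26.5×1 + 6 = 47.485 cmH2O; new PIP = 47.485 + (6.625) = 54.11 cmH2O.

54.1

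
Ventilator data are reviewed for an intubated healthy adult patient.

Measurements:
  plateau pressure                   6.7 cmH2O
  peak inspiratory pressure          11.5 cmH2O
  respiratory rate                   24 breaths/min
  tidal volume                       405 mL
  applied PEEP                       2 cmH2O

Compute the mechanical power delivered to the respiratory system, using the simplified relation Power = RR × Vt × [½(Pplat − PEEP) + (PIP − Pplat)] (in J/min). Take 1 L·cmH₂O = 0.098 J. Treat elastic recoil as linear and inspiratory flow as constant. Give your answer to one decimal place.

6.8

Per-breath work = Vt × [½(Pplat−PEEP) + (PIP−Pplat)] = 0.405 × [0.5×4.7 + 4.8] = 0.405 × 7.15 = 2.896 L·cmH2O.
Power = 24 × 2.896 = 69.504 L·cmH2O/min.
× 0.098 J/(L·cmH2O) → 6.811 J/min.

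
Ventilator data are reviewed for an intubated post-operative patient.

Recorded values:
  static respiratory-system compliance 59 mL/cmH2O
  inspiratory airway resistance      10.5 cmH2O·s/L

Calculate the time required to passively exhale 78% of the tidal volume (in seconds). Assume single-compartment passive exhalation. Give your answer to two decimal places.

0.94

τ = R × C = 10.5 × 59 mL/cmH2O = 10.5 × 0.059 L/cmH2O = 0.6195 s.
Exhaled fraction f = 1 − e^(−t/τ) → t = −τ·ln(1 − f) = −0.6195·ln(0.22) = 0.938 s.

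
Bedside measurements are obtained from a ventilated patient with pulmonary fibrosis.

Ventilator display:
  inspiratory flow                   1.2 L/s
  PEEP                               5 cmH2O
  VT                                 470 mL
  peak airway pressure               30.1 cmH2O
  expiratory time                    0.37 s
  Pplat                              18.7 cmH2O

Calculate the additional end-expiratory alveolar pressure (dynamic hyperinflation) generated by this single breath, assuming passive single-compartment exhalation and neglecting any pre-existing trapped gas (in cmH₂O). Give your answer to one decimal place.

4.4

R = (PIP − Pplat)/V̇ = (30.1 − 18.7) / 1.2 = 11.4/1.2 = 9.5 cmH2O·s/L.
C = Vt/(Pplat − PEEP) = 470.0 / (18.7 − 5) = 470.0/13.7 = 34.307 mL/cmH2O.
τ = R × C = 9.5 × 0.03431 L/cmH2O = 0.3259 s.
Fraction remaining = e^(−Te/τ) = e^(−0.37/0.3259) = 0.3213; trapped volume = 470.0 × 0.3213 = 151.01 mL.
Additional alveolar pressure from trapping ≈ V_trapped / C = 151.01 / 34.307 = 4.402 cmH2O.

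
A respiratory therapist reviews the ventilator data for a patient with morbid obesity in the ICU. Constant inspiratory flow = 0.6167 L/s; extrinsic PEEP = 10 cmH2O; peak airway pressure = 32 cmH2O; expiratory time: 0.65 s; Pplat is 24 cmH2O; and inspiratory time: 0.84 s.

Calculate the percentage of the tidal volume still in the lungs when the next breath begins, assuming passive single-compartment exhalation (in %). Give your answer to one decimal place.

25.8

Vt = flow × Ti = 0.6167 L/s × 0.84 s × 1000 mL/L = 518.03 mL.
R = (PIP − Pplat)/V̇ = (32 − 24) / 0.6167 = 8.0/0.6167 = 12.972 cmH2O·s/L.
C = Vt/(Pplat − PEEP) = 518.03 / (24 − 10) = 518.03/14.0 = 37.002 mL/cmH2O.
τ = R × C = 12.972 × 0.037 L/cmH2O = 0.48 s.
Fraction remaining at end-expiration = e^(−Te/τ) = e^(−0.65/0.48) = 0.2582 → 25.82%.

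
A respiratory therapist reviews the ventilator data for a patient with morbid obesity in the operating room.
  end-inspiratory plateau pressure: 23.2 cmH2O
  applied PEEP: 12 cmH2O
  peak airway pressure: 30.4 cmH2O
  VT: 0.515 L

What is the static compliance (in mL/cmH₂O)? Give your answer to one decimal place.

46.0

Cstat = Vt / (Pplat − PEEP) = 515 / (23.2 − 12) = 515 / 11.2 = 45.982 mL/cmH2O.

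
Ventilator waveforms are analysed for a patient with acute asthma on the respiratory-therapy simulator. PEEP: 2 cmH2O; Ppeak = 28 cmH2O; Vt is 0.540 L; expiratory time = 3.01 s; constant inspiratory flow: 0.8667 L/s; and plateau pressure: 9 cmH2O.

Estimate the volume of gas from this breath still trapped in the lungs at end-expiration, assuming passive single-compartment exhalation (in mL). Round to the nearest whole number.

91

R = (PIP − Pplat)/V̇ = (28 − 9) / 0.8667 = 19.0/0.8667 = 21.922 cmH2O·s/L.
C = Vt/(Pplat − PEEP) = 540.0 / (9 − 2) = 540.0/7.0 = 77.143 mL/cmH2O.
τ = R × C = 21.922 × 0.07714 L/cmH2O = 1.691 s.
Fraction remaining = e^(−Te/τ) = e^(−3.01/1.691) = 0.1686.
Trapped volume = 540.0 × 0.1686 = 91.044 mL.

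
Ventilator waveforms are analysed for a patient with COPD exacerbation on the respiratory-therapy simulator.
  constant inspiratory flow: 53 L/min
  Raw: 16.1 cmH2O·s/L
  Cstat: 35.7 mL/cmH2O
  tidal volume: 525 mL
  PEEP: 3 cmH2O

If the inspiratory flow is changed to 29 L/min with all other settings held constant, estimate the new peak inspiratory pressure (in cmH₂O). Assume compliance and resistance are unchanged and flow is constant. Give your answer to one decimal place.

25.5

Flow: 53 L/min ÷ 60 = 0.8833 L/s.
New flow: 29 L/min ÷ 60 = 0.4833 L/s.
PIP = Vt/C + R·V̇ + PEEP (constant-flow equation of motion).
Only the resistive term changes: ΔPIP = R × ΔV̇ = 16.1 × (0.4833 − 0.8833) = 16.1 × -0.4 = -6.44 cmH2O.
Original PIP = 525/35.7 + 16.1×0.8833 + 3 = 31.927 cmH2O; new PIP = 31.927 + (-6.44) = 25.487 cmH2O.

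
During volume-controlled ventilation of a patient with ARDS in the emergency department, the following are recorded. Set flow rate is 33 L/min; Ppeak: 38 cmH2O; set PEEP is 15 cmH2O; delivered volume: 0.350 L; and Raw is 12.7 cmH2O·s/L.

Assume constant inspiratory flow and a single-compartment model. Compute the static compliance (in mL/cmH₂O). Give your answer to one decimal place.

Flow: 33 L/min ÷ 60 = 0.55 L/s.
Equation of motion (constant flow): PIP = Vt/C + R·V̇ + PEEP.
Vt/C = PIP − R·V̇ − PEEP = 38 − 12.7×0.55 − 15 = 38 − 6.985 − 15 = 16.015 cmH2O.
C = Vt / 16.015 = 350 / 16.015 = 21.855 mL/cmH2O.

21.9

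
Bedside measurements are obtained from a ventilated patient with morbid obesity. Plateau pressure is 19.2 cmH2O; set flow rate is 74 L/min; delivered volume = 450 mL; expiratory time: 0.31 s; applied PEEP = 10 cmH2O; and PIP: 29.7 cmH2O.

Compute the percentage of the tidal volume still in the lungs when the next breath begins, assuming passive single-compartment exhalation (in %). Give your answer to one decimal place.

Flow: 74 L/min ÷ 60 = 1.2333 L/s.
R = (PIP − Pplat)/V̇ = (29.7 − 19.2) / 1.2333 = 10.5/1.2333 = 8.514 cmH2O·s/L.
C = Vt/(Pplat − PEEP) = 450.0 / (19.2 − 10) = 450.0/9.2 = 48.913 mL/cmH2O.
τ = R × C = 8.514 × 0.04891 L/cmH2O = 0.4164 s.
Fraction remaining at end-expiration = e^(−Te/τ) = e^(−0.31/0.4164) = 0.475 → 47.5%.

47.5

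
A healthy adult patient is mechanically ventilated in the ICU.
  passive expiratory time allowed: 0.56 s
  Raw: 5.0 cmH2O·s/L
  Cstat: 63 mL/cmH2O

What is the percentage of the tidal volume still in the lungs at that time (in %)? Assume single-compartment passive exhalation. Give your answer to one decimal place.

τ = R × C = 5.0 × 63 mL/cmH2O = 5.0 × 0.063 L/cmH2O = 0.315 s.
Passive exhalation: V(t)/V₀ = e^(−t/τ) = e^(−0.56/0.315) = 0.169.
Fraction remaining = 0.169 → 16.9%.

16.9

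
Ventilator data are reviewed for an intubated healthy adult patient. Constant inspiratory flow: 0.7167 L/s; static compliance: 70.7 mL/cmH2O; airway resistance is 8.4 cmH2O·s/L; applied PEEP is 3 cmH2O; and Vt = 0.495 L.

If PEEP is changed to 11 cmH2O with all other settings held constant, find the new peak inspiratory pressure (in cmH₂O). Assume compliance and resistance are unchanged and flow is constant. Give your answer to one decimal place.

24.0

PIP = Vt/C + R·V̇ + PEEP (constant-flow equation of motion).
Only the baseline term changes: ΔPIP = ΔPEEP = 11 − 3 = 8.0 cmH2O.
Original PIP = 495/70.7 + 8.4×0.7167 + 3 = 16.022 cmH2O; new PIP = 16.022 + (8.0) = 24.022 cmH2O.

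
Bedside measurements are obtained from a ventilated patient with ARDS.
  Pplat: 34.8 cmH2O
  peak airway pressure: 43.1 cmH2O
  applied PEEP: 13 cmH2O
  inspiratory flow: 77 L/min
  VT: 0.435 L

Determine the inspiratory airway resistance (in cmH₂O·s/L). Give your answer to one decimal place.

Flow: 77 L/min ÷ 60 = 1.2833 L/s.
Raw = (PIP − Pplat) / flow = (43.1 − 34.8) / 1.2833 = 8.3 / 1.2833 = 6.468 cmH2O·s/L.

6.5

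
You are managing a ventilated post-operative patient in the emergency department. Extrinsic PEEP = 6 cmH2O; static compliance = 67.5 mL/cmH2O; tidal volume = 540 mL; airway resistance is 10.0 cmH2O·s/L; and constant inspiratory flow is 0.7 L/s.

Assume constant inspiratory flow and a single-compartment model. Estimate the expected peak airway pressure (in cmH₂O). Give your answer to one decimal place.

Equation of motion (constant flow): PIP = Vt/C + R·V̇ + PEEP.
PIP = 540/67.5 + 10.0×0.7 + 6 = 8.0 + 7.0 + 6 = 21.0 cmH2O.

21.0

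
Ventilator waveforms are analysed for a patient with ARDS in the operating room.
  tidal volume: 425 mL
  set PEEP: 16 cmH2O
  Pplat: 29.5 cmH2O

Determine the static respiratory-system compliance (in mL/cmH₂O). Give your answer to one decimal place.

31.5

Cstat = Vt / (Pplat − PEEP) = 425 / (29.5 − 16) = 425 / 13.5 = 31.481 mL/cmH2O.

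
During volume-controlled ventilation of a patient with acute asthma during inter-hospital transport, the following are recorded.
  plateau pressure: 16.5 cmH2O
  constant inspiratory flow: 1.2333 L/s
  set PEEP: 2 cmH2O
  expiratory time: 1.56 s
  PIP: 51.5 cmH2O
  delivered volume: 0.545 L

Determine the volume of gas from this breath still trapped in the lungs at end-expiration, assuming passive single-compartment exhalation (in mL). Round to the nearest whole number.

R = (PIP − Pplat)/V̇ = (51.5 − 16.5) / 1.2333 = 35.0/1.2333 = 28.379 cmH2O·s/L.
C = Vt/(Pplat − PEEP) = 545.0 / (16.5 − 2) = 545.0/14.5 = 37.586 mL/cmH2O.
τ = R × C = 28.379 × 0.03759 L/cmH2O = 1.067 s.
Fraction remaining = e^(−Te/τ) = e^(−1.56/1.067) = 0.2318.
Trapped volume = 545.0 × 0.2318 = 126.33 mL.

126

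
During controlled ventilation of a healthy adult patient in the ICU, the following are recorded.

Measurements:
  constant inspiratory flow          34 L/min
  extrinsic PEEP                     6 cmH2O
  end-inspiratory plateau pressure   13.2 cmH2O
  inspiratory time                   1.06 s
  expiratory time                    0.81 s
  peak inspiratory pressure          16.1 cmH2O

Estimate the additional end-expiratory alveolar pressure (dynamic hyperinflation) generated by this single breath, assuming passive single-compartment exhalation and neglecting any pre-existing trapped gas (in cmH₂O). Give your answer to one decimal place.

1.1

Flow: 34 L/min ÷ 60 = 0.5667 L/s.
Vt = flow × Ti = 0.5667 L/s × 1.06 s × 1000 mL/L = 600.7 mL.
R = (PIP − Pplat)/V̇ = (16.1 − 13.2) / 0.5667 = 2.9/0.5667 = 5.117 cmH2O·s/L.
C = Vt/(Pplat − PEEP) = 600.7 / (13.2 − 6) = 600.7/7.2 = 83.431 mL/cmH2O.
τ = R × C = 5.117 × 0.08343 L/cmH2O = 0.4269 s.
Fraction remaining = e^(−Te/τ) = e^(−0.81/0.4269) = 0.15; trapped volume = 600.7 × 0.15 = 90.105 mL.
Additional alveolar pressure from trapping ≈ V_trapped / C = 90.105 / 83.431 = 1.08 cmH2O.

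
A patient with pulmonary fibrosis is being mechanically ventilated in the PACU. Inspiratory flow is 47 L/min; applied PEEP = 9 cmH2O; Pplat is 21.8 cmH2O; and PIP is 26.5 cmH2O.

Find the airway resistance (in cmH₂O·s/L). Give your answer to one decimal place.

6.0

Flow: 47 L/min ÷ 60 = 0.7833 L/s.
Raw = (PIP − Pplat) / flow = (26.5 − 21.8) / 0.7833 = 4.7 / 0.7833 = 6.0 cmH2O·s/L.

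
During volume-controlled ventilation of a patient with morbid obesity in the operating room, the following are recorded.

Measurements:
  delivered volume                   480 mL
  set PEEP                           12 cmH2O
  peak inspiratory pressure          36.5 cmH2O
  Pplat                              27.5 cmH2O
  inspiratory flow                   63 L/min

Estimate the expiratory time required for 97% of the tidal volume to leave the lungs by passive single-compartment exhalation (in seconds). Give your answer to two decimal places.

0.93

Flow: 63 L/min ÷ 60 = 1.05 L/s.
R = (PIP − Pplat)/V̇ = (36.5 − 27.5) / 1.05 = 9.0/1.05 = 8.571 cmH2O·s/L.
C = Vt/(Pplat − PEEP) = 480.0 / (27.5 − 12) = 480.0/15.5 = 30.968 mL/cmH2O.
τ = R × C = 8.571 × 0.03097 L/cmH2O = 0.2654 s.
t = −τ·ln(1 − 0.97) = −0.2654·ln(0.03) = 0.9306 s.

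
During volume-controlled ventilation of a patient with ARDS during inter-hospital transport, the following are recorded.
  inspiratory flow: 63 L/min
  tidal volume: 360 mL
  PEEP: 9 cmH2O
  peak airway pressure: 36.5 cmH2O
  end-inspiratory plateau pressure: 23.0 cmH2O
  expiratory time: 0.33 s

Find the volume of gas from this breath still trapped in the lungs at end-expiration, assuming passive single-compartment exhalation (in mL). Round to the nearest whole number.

133

Flow: 63 L/min ÷ 60 = 1.05 L/s.
R = (PIP − Pplat)/V̇ = (36.5 − 23.0) / 1.05 = 13.5/1.05 = 12.857 cmH2O·s/L.
C = Vt/(Pplat − PEEP) = 360.0 / (23.0 − 9) = 360.0/14.0 = 25.714 mL/cmH2O.
τ = R × C = 12.857 × 0.02571 L/cmH2O = 0.3306 s.
Fraction remaining = e^(−Te/τ) = e^(−0.33/0.3306) = 0.3685.
Trapped volume = 360.0 × 0.3685 = 132.66 mL.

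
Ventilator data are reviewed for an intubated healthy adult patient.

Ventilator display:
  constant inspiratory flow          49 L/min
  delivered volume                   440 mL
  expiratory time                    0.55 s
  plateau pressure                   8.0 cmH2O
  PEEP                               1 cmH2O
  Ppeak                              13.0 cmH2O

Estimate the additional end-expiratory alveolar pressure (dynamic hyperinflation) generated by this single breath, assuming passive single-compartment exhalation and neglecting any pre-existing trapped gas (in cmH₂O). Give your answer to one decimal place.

1.7

Flow: 49 L/min ÷ 60 = 0.8167 L/s.
R = (PIP − Pplat)/V̇ = (13.0 − 8.0) / 0.8167 = 5.0/0.8167 = 6.122 cmH2O·s/L.
C = Vt/(Pplat − PEEP) = 440.0 / (8.0 − 1) = 440.0/7.0 = 62.857 mL/cmH2O.
τ = R × C = 6.122 × 0.06286 L/cmH2O = 0.3848 s.
Fraction remaining = e^(−Te/τ) = e^(−0.55/0.3848) = 0.2395; trapped volume = 440.0 × 0.2395 = 105.38 mL.
Additional alveolar pressure from trapping ≈ V_trapped / C = 105.38 / 62.857 = 1.677 cmH2O.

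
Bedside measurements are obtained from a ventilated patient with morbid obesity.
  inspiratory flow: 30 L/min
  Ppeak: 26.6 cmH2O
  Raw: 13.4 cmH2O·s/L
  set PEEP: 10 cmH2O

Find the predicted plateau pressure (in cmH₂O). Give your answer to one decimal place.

19.9

Flow: 30 L/min ÷ 60 = 0.5 L/s.
Pplat = PIP − Raw × flow = 26.6 − 13.4 × 0.5 = 26.6 − 6.7 = 19.9 cmH2O.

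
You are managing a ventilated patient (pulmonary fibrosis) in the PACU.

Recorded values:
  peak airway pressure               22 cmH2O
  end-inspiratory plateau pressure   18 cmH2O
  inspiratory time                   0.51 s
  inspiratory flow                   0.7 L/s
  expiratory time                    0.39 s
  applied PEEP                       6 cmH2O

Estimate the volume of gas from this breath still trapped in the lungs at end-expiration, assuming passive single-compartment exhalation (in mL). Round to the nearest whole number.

36

Vt = flow × Ti = 0.7 L/s × 0.51 s × 1000 mL/L = 357.0 mL.
R = (PIP − Pplat)/V̇ = (22 − 18) / 0.7 = 4.0/0.7 = 5.714 cmH2O·s/L.
C = Vt/(Pplat − PEEP) = 357.0 / (18 − 6) = 357.0/12.0 = 29.75 mL/cmH2O.
τ = R × C = 5.714 × 0.02975 L/cmH2O = 0.17 s.
Fraction remaining = e^(−Te/τ) = e^(−0.39/0.17) = 0.1009.
Trapped volume = 357.0 × 0.1009 = 36.021 mL.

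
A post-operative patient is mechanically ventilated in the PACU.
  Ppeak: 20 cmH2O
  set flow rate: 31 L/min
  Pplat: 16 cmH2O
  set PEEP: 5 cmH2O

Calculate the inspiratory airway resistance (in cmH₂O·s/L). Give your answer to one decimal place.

7.7

Flow: 31 L/min ÷ 60 = 0.5167 L/s.
Raw = (PIP − Pplat) / flow = (20 − 16) / 0.5167 = 4.0 / 0.5167 = 7.741 cmH2O·s/L.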